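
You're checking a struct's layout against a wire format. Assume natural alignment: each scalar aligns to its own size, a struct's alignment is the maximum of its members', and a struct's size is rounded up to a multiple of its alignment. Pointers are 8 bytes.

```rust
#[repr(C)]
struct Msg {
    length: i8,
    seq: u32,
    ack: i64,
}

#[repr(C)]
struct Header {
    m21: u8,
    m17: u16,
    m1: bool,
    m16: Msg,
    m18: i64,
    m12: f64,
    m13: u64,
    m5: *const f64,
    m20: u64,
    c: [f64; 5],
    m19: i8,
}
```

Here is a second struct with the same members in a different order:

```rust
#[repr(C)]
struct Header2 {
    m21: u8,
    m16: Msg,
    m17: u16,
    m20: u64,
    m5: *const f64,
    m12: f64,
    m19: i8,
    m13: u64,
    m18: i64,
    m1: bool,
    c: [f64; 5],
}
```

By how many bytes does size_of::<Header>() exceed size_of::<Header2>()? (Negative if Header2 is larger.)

Msg: 0..1  length  (1B, 1-aligned); 1..4  -- padding (3B); 4..8  seq  (4B, 4-aligned); 8..16  ack  (8B, 8-aligned); sizeof = 16, alignof = 8
0..1  m21  (1B, 1-aligned)
1..2  -- padding (1B)
2..4  m17  (2B, 2-aligned)
4..5  m1  (1B, 1-aligned)
5..8  -- padding (3B)
8..24  m16  (16B, 8-aligned)
24..32  m18  (8B, 8-aligned)
32..40  m12  (8B, 8-aligned)
40..48  m13  (8B, 8-aligned)
48..56  m5  (8B, 8-aligned)
56..64  m20  (8B, 8-aligned)
64..104  c  (40B, 8-aligned)
104..105  m19  (1B, 1-aligned)
105..112  -- tail padding (7B)
sizeof = 112, alignof = 8
— Header2 —
0..1  m21  (1B, 1-aligned)
1..8  -- padding (7B)
8..24  m16  (16B, 8-aligned)
24..26  m17  (2B, 2-aligned)
26..32  -- padding (6B)
32..40  m20  (8B, 8-aligned)
40..48  m5  (8B, 8-aligned)
48..56  m12  (8B, 8-aligned)
56..57  m19  (1B, 1-aligned)
57..64  -- padding (7B)
64..72  m13  (8B, 8-aligned)
72..80  m18  (8B, 8-aligned)
80..81  m1  (1B, 1-aligned)
81..88  -- padding (7B)
88..128  c  (40B, 8-aligned)
sizeof = 128, alignof = 8
112 − 128 = -16

-16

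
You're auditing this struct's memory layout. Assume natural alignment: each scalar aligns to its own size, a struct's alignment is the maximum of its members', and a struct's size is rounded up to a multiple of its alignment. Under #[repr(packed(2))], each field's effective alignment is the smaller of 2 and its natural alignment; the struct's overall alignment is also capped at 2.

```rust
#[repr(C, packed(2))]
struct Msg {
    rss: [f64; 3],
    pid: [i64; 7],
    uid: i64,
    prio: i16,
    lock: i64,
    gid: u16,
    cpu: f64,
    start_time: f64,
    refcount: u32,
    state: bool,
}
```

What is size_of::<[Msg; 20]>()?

@0: rss [24B, align 2] → 24
@24: pid [56B, align 2] → 80
@80: uid [8B, align 2] → 88
@88: prio [2B, align 2] → 90
@90: lock [8B, align 2] → 98
@98: gid [2B, align 2] → 100
@100: cpu [8B, align 2] → 108
@108: start_time [8B, align 2] → 116
@116: refcount [4B, align 2] → 120
@120: state [1B, align 1] → 121
+1 tail pad (align 2)
size 122, align 2
array of 20: 20 × 122 = 2440

2440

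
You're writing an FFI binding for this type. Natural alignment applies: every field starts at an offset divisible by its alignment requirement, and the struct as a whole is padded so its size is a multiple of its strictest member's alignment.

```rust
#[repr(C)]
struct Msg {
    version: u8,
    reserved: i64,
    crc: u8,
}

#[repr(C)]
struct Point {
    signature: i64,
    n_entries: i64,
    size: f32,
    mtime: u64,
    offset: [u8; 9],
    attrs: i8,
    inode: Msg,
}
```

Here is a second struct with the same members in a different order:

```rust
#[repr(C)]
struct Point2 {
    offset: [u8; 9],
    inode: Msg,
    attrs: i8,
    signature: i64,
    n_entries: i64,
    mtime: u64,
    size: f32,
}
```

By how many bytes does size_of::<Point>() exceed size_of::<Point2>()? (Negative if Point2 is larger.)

-8

Msg: version at 0 (size 1, align 1) → ends 1; pad 7 to align 8 for reserved; reserved at 8 (size 8, align 8) → ends 16; crc at 16 (size 1, align 1) → ends 17; tail pad 7 to reach multiple of 8; total 24 bytes, alignment 8
signature at 0 (size 8, align 8) → ends 8
n_entries at 8 (size 8, align 8) → ends 16
size at 16 (size 4, align 4) → ends 20
pad 4 to align 8 for mtime
mtime at 24 (size 8, align 8) → ends 32
offset at 32 (size 9, align 1) → ends 41
attrs at 41 (size 1, align 1) → ends 42
pad 6 to align 8 for inode
inode at 48 (size 24, align 8) → ends 72
total 72 bytes, alignment 8
— Point2 —
offset at 0 (size 9, align 1) → ends 9
pad 7 to align 8 for inode
inode at 16 (size 24, align 8) → ends 40
attrs at 40 (size 1, align 1) → ends 41
pad 7 to align 8 for signature
signature at 48 (size 8, align 8) → ends 56
n_entries at 56 (size 8, align 8) → ends 64
mtime at 64 (size 8, align 8) → ends 72
size at 72 (size 4, align 4) → ends 76
tail pad 4 to reach multiple of 8
total 80 bytes, alignment 8
72 − 80 = -8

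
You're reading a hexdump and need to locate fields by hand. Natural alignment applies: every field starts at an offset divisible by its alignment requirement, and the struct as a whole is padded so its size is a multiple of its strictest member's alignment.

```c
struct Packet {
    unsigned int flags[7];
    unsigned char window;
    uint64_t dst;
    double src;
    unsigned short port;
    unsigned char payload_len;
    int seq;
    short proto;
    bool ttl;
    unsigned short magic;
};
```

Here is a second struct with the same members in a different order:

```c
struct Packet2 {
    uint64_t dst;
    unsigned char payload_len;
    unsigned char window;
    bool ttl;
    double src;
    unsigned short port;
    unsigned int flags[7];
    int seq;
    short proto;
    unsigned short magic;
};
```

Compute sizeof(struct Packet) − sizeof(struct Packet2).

flags at 0 (size 28, align 4) → ends 28
window at 28 (size 1, align 1) → ends 29
pad 3 to align 8 for dst
dst at 32 (size 8, align 8) → ends 40
src at 40 (size 8, align 8) → ends 48
port at 48 (size 2, align 2) → ends 50
payload_len at 50 (size 1, align 1) → ends 51
pad 1 to align 4 for seq
seq at 52 (size 4, align 4) → ends 56
proto at 56 (size 2, align 2) → ends 58
ttl at 58 (size 1, align 1) → ends 59
pad 1 to align 2 for magic
magic at 60 (size 2, align 2) → ends 62
tail pad 2 to reach multiple of 8
total 64 bytes, alignment 8
— Packet2 —
dst at 0 (size 8, align 8) → ends 8
payload_len at 8 (size 1, align 1) → ends 9
window at 9 (size 1, align 1) → ends 10
ttl at 10 (size 1, align 1) → ends 11
pad 5 to align 8 for src
src at 16 (size 8, align 8) → ends 24
port at 24 (size 2, align 2) → ends 26
pad 2 to align 4 for flags
flags at 28 (size 28, align 4) → ends 56
seq at 56 (size 4, align 4) → ends 60
proto at 60 (size 2, align 2) → ends 62
magic at 62 (size 2, align 2) → ends 64
total 64 bytes, alignment 8
64 − 64 = 0

0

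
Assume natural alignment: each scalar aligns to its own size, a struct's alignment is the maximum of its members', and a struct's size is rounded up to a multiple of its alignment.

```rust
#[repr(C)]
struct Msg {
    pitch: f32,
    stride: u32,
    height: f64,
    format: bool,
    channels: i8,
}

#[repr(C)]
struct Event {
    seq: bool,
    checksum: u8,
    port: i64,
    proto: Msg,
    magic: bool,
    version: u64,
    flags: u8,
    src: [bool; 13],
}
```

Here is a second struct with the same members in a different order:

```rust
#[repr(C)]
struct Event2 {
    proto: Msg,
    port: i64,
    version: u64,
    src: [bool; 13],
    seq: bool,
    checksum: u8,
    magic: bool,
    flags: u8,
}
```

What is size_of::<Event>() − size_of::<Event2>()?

Msg: 0..4  pitch  (4B, 4-aligned); 4..8  stride  (4B, 4-aligned); 8..16  height  (8B, 8-aligned); 16..17  format  (1B, 1-aligned); 17..18  channels  (1B, 1-aligned); 18..24  -- tail padding (6B); sizeof = 24, alignof = 8
0..1  seq  (1B, 1-aligned)
1..2  checksum  (1B, 1-aligned)
2..8  -- padding (6B)
8..16  port  (8B, 8-aligned)
16..40  proto  (24B, 8-aligned)
40..41  magic  (1B, 1-aligned)
41..48  -- padding (7B)
48..56  version  (8B, 8-aligned)
56..57  flags  (1B, 1-aligned)
57..70  src  (13B, 1-aligned)
70..72  -- tail padding (2B)
sizeof = 72, alignof = 8
— Event2 —
0..24  proto  (24B, 8-aligned)
24..32  port  (8B, 8-aligned)
32..40  version  (8B, 8-aligned)
40..53  src  (13B, 1-aligned)
53..54  seq  (1B, 1-aligned)
54..55  checksum  (1B, 1-aligned)
55..56  magic  (1B, 1-aligned)
56..57  flags  (1B, 1-aligned)
57..64  -- tail padding (7B)
sizeof = 64, alignof = 8
72 − 64 = 8

8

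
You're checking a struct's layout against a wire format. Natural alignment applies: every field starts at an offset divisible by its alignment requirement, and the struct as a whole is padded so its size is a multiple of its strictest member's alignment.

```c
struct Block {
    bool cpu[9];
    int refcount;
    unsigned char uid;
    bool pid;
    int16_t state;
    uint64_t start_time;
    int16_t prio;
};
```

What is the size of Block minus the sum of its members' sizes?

13

cpu at 0 (size 9, align 1) → ends 9
pad 3 to align 4 for refcount
refcount at 12 (size 4, align 4) → ends 16
uid at 16 (size 1, align 1) → ends 17
pid at 17 (size 1, align 1) → ends 18
state at 18 (size 2, align 2) → ends 20
pad 4 to align 8 for start_time
start_time at 24 (size 8, align 8) → ends 32
prio at 32 (size 2, align 2) → ends 34
tail pad 6 to reach multiple of 8
total 40 bytes, alignment 8
data bytes 27, size 40 → padding 13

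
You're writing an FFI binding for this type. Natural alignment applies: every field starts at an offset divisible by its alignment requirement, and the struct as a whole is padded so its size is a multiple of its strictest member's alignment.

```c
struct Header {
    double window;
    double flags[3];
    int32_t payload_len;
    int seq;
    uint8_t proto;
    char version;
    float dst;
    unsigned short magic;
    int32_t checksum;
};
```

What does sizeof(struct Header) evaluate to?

0..8  window  (8B, 8-aligned)
8..32  flags  (24B, 8-aligned)
32..36  payload_len  (4B, 4-aligned)
36..40  seq  (4B, 4-aligned)
40..41  proto  (1B, 1-aligned)
41..42  version  (1B, 1-aligned)
42..44  -- padding (2B)
44..48  dst  (4B, 4-aligned)
48..50  magic  (2B, 2-aligned)
50..52  -- padding (2B)
52..56  checksum  (4B, 4-aligned)
sizeof = 56, alignof = 8

56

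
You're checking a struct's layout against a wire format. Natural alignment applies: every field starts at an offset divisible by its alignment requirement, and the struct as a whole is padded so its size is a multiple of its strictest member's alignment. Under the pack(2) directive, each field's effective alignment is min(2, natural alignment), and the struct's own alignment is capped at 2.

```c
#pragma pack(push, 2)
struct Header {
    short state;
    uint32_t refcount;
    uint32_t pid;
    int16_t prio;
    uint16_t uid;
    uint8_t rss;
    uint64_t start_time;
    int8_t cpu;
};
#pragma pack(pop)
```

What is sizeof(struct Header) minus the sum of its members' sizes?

@0: state [2B, align 2] → 2
@2: refcount [4B, align 2] → 6
@6: pid [4B, align 2] → 10
@10: prio [2B, align 2] → 12
@12: uid [2B, align 2] → 14
@14: rss [1B, align 1] → 15
+1 pad (align 2)
@16: start_time [8B, align 2] → 24
@24: cpu [1B, align 1] → 25
+1 tail pad (align 2)
size 26, align 2
data bytes 24, size 26 → padding 2

2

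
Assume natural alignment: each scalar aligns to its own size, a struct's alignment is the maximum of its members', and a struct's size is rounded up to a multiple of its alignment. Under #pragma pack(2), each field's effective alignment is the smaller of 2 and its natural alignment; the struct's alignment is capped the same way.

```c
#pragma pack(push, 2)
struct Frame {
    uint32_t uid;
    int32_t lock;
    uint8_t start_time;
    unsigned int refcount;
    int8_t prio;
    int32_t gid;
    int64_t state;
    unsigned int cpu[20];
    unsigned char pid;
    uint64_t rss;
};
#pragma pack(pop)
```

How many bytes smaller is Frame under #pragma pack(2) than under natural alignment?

natural layout:
  uid at 0 (size 4, align 4) → ends 4
  lock at 4 (size 4, align 4) → ends 8
  start_time at 8 (size 1, align 1) → ends 9
  pad 3 to align 4 for refcount
  refcount at 12 (size 4, align 4) → ends 16
  prio at 16 (size 1, align 1) → ends 17
  pad 3 to align 4 for gid
  gid at 20 (size 4, align 4) → ends 24
  state at 24 (size 8, align 8) → ends 32
  cpu at 32 (size 80, align 4) → ends 112
  pid at 112 (size 1, align 1) → ends 113
  pad 7 to align 8 for rss
  rss at 120 (size 8, align 8) → ends 128
  total 128 bytes, alignment 8
packed(2) layout:
  uid at 0 (size 4, align 2) → ends 4
  lock at 4 (size 4, align 2) → ends 8
  start_time at 8 (size 1, align 1) → ends 9
  pad 1 to align 2 for refcount
  refcount at 10 (size 4, align 2) → ends 14
  prio at 14 (size 1, align 1) → ends 15
  pad 1 to align 2 for gid
  gid at 16 (size 4, align 2) → ends 20
  state at 20 (size 8, align 2) → ends 28
  cpu at 28 (size 80, align 2) → ends 108
  pid at 108 (size 1, align 1) → ends 109
  pad 1 to align 2 for rss
  rss at 110 (size 8, align 2) → ends 118
  total 118 bytes, alignment 2
128 − 118 = 10

10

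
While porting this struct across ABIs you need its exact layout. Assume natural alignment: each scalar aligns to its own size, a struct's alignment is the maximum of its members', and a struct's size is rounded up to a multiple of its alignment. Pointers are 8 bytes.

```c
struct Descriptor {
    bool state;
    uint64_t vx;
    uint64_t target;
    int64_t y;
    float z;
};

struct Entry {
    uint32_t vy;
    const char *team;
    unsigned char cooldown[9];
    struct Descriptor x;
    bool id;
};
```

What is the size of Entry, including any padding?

Descriptor: @0: state [1B, align 1] → 1; +7 pad (align 8); @8: vx [8B, align 8] → 16; @16: target [8B, align 8] → 24; @24: y [8B, align 8] → 32; @32: z [4B, align 4] → 36; +4 tail pad (align 8); size 40, align 8
@0: vy [4B, align 4] → 4
+4 pad (align 8)
@8: team [8B, align 8] → 16
@16: cooldown [9B, align 1] → 25
+7 pad (align 8)
@32: x [40B, align 8] → 72
@72: id [1B, align 1] → 73
+7 tail pad (align 8)
size 80, align 8

80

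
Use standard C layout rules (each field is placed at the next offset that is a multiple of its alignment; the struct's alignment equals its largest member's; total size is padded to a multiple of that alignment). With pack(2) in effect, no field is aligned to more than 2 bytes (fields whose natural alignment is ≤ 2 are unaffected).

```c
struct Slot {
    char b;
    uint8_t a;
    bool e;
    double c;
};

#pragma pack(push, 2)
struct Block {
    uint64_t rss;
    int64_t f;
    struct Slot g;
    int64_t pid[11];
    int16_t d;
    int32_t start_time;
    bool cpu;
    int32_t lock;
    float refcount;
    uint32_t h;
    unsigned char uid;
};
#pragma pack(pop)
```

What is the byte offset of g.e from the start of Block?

Slot: @0: b [1B, align 1] → 1; @1: a [1B, align 1] → 2; @2: e [1B, align 1] → 3; +5 pad (align 8); @8: c [8B, align 8] → 16; size 16, align 8
@0: rss [8B, align 2] → 8
@8: f [8B, align 2] → 16
@16: g [16B, align 2] → 32
within Slot: e at 2
16 + 2 = 18

18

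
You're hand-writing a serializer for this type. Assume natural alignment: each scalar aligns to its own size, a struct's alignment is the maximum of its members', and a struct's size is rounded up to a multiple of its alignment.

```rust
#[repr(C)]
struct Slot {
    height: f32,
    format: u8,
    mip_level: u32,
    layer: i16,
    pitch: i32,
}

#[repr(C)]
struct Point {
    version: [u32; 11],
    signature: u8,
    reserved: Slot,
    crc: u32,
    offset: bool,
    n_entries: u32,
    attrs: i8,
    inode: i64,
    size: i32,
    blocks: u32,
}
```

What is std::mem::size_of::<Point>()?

Slot: height at 0 (size 4, align 4) → ends 4; format at 4 (size 1, align 1) → ends 5; pad 3 to align 4 for mip_level; mip_level at 8 (size 4, align 4) → ends 12; layer at 12 (size 2, align 2) → ends 14; pad 2 to align 4 for pitch; pitch at 16 (size 4, align 4) → ends 20; total 20 bytes, alignment 4
version at 0 (size 44, align 4) → ends 44
signature at 44 (size 1, align 1) → ends 45
pad 3 to align 4 for reserved
reserved at 48 (size 20, align 4) → ends 68
crc at 68 (size 4, align 4) → ends 72
offset at 72 (size 1, align 1) → ends 73
pad 3 to align 4 for n_entries
n_entries at 76 (size 4, align 4) → ends 80
attrs at 80 (size 1, align 1) → ends 81
pad 7 to align 8 for inode
inode at 88 (size 8, align 8) → ends 96
size at 96 (size 4, align 4) → ends 100
blocks at 100 (size 4, align 4) → ends 104
total 104 bytes, alignment 8

104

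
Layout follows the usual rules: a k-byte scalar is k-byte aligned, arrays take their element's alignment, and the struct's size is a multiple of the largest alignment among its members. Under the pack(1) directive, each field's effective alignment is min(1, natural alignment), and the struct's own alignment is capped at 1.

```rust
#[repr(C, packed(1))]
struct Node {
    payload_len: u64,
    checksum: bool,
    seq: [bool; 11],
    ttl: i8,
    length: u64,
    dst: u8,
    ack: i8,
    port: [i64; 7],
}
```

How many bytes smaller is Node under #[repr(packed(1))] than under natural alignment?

9

natural layout:
  payload_len at 0 (size 8, align 8) → ends 8
  checksum at 8 (size 1, align 1) → ends 9
  seq at 9 (size 11, align 1) → ends 20
  ttl at 20 (size 1, align 1) → ends 21
  pad 3 to align 8 for length
  length at 24 (size 8, align 8) → ends 32
  dst at 32 (size 1, align 1) → ends 33
  ack at 33 (size 1, align 1) → ends 34
  pad 6 to align 8 for port
  port at 40 (size 56, align 8) → ends 96
  total 96 bytes, alignment 8
packed(1) layout:
  payload_len at 0 (size 8, align 1) → ends 8
  checksum at 8 (size 1, align 1) → ends 9
  seq at 9 (size 11, align 1) → ends 20
  ttl at 20 (size 1, align 1) → ends 21
  length at 21 (size 8, align 1) → ends 29
  dst at 29 (size 1, align 1) → ends 30
  ack at 30 (size 1, align 1) → ends 31
  port at 31 (size 56, align 1) → ends 87
  total 87 bytes, alignment 1
96 − 87 = 9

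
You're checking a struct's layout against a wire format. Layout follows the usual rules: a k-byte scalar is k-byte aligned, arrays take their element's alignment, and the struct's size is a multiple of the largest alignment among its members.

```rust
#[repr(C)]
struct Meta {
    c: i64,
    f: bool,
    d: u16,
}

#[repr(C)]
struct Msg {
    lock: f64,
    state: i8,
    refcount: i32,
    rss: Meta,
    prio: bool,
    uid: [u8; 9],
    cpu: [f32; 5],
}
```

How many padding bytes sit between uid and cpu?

Meta: @0: c [8B, align 8] → 8; @8: f [1B, align 1] → 9; +1 pad (align 2); @10: d [2B, align 2] → 12; +4 tail pad (align 8); size 16, align 8
@0: lock [8B, align 8] → 8
@8: state [1B, align 1] → 9
+3 pad (align 4)
@12: refcount [4B, align 4] → 16
@16: rss [16B, align 8] → 32
@32: prio [1B, align 1] → 33
@33: uid [9B, align 1] → 42
+2 pad (align 4)
@44: cpu [20B, align 4] → 64

2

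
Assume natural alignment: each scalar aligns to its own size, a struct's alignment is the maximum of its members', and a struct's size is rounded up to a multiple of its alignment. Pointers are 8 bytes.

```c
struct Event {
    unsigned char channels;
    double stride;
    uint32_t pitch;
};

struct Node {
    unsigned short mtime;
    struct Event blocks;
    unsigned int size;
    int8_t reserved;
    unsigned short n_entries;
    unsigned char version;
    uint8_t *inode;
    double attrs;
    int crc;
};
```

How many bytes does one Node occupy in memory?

72

Event: @0: channels [1B, align 1] → 1; +7 pad (align 8); @8: stride [8B, align 8] → 16; @16: pitch [4B, align 4] → 20; +4 tail pad (align 8); size 24, align 8
@0: mtime [2B, align 2] → 2
+6 pad (align 8)
@8: blocks [24B, align 8] → 32
@32: size [4B, align 4] → 36
@36: reserved [1B, align 1] → 37
+1 pad (align 2)
@38: n_entries [2B, align 2] → 40
@40: version [1B, align 1] → 41
+7 pad (align 8)
@48: inode [8B, align 8] → 56
@56: attrs [8B, align 8] → 64
@64: crc [4B, align 4] → 68
+4 tail pad (align 8)
size 72, align 8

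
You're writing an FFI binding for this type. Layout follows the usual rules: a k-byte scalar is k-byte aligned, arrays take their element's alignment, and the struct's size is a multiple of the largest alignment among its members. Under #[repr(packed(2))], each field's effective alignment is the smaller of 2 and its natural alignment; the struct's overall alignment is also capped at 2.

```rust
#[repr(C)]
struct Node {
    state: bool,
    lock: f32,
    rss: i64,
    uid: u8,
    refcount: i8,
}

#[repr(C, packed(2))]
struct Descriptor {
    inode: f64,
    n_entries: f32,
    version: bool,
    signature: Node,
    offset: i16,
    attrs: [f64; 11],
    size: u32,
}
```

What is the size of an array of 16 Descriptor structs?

Node: @0: state [1B, align 1] → 1; +3 pad (align 4); @4: lock [4B, align 4] → 8; @8: rss [8B, align 8] → 16; @16: uid [1B, align 1] → 17; @17: refcount [1B, align 1] → 18; +6 tail pad (align 8); size 24, align 8
@0: inode [8B, align 2] → 8
@8: n_entries [4B, align 2] → 12
@12: version [1B, align 1] → 13
+1 pad (align 2)
@14: signature [24B, align 2] → 38
@38: offset [2B, align 2] → 40
@40: attrs [88B, align 2] → 128
@128: size [4B, align 2] → 132
size 132, align 2
array of 16: 16 × 132 = 2112

2112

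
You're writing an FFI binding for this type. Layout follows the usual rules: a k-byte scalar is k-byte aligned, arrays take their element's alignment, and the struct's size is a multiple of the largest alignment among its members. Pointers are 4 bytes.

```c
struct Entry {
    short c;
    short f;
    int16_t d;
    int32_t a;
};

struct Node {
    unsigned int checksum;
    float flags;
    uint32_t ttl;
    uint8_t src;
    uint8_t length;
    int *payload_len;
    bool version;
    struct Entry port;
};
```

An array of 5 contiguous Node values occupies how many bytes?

180

Entry: 0..2  c  (2B, 2-aligned); 2..4  f  (2B, 2-aligned); 4..6  d  (2B, 2-aligned); 6..8  -- padding (2B); 8..12  a  (4B, 4-aligned); sizeof = 12, alignof = 4
0..4  checksum  (4B, 4-aligned)
4..8  flags  (4B, 4-aligned)
8..12  ttl  (4B, 4-aligned)
12..13  src  (1B, 1-aligned)
13..14  length  (1B, 1-aligned)
14..16  -- padding (2B)
16..20  payload_len  (4B, 4-aligned)
20..21  version  (1B, 1-aligned)
21..24  -- padding (3B)
24..36  port  (12B, 4-aligned)
sizeof = 36, alignof = 4
array of 5: 5 × 36 = 180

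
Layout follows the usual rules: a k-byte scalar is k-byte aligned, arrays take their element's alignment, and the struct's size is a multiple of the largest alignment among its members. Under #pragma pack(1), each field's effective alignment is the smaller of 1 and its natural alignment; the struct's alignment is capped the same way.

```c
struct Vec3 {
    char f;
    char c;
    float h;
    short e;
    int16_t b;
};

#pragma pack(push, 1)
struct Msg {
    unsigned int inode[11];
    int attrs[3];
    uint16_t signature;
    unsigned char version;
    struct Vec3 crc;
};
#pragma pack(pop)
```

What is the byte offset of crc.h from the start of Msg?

63

Vec3: 0..1  f  (1B, 1-aligned); 1..2  c  (1B, 1-aligned); 2..4  -- padding (2B); 4..8  h  (4B, 4-aligned); 8..10  e  (2B, 2-aligned); 10..12  b  (2B, 2-aligned); sizeof = 12, alignof = 4
0..44  inode  (44B, 1-aligned)
44..56  attrs  (12B, 1-aligned)
56..58  signature  (2B, 1-aligned)
58..59  version  (1B, 1-aligned)
59..71  crc  (12B, 1-aligned)
within Vec3: h at 4
59 + 4 = 63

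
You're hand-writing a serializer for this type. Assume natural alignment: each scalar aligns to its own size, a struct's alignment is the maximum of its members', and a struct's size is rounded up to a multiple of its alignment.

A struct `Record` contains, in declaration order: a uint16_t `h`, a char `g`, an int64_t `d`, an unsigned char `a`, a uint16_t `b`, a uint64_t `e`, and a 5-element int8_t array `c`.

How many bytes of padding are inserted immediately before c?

0

h at 0 (size 2, align 2) → ends 2
g at 2 (size 1, align 1) → ends 3
pad 5 to align 8 for d
d at 8 (size 8, align 8) → ends 16
a at 16 (size 1, align 1) → ends 17
pad 1 to align 2 for b
b at 18 (size 2, align 2) → ends 20
pad 4 to align 8 for e
e at 24 (size 8, align 8) → ends 32
c at 32 (size 5, align 1) → ends 37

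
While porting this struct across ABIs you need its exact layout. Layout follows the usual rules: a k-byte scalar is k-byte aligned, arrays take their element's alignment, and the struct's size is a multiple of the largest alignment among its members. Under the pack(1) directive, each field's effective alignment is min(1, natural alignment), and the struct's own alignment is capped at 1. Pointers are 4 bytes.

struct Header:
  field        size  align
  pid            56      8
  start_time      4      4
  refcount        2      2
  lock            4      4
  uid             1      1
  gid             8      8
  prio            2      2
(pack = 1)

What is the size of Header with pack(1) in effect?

0..56  pid  (56B, 1-aligned)
56..60  start_time  (4B, 1-aligned)
60..62  refcount  (2B, 1-aligned)
62..66  lock  (4B, 1-aligned)
66..67  uid  (1B, 1-aligned)
67..75  gid  (8B, 1-aligned)
75..77  prio  (2B, 1-aligned)
sizeof = 77, alignof = 1

77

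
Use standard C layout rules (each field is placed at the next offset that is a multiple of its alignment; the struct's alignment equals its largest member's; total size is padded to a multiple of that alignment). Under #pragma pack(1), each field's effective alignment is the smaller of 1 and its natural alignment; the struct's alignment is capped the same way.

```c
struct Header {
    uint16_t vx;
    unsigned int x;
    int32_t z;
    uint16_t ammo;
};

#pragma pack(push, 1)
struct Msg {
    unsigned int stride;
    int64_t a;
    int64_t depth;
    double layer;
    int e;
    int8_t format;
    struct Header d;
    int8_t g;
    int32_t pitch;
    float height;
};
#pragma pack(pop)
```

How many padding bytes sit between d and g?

Header: vx at 0 (size 2, align 2) → ends 2; pad 2 to align 4 for x; x at 4 (size 4, align 4) → ends 8; z at 8 (size 4, align 4) → ends 12; ammo at 12 (size 2, align 2) → ends 14; tail pad 2 to reach multiple of 4; total 16 bytes, alignment 4
stride at 0 (size 4, align 1) → ends 4
a at 4 (size 8, align 1) → ends 12
depth at 12 (size 8, align 1) → ends 20
layer at 20 (size 8, align 1) → ends 28
e at 28 (size 4, align 1) → ends 32
format at 32 (size 1, align 1) → ends 33
d at 33 (size 16, align 1) → ends 49
g at 49 (size 1, align 1) → ends 50

0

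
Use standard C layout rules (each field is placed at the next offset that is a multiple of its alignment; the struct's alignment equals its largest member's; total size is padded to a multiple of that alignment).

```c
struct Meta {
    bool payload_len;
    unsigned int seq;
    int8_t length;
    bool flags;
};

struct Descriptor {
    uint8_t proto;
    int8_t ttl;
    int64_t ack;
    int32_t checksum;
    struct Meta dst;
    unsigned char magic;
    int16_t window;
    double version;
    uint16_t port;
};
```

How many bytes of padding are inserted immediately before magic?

0

Meta: payload_len at 0 (size 1, align 1) → ends 1; pad 3 to align 4 for seq; seq at 4 (size 4, align 4) → ends 8; length at 8 (size 1, align 1) → ends 9; flags at 9 (size 1, align 1) → ends 10; tail pad 2 to reach multiple of 4; total 12 bytes, alignment 4
proto at 0 (size 1, align 1) → ends 1
ttl at 1 (size 1, align 1) → ends 2
pad 6 to align 8 for ack
ack at 8 (size 8, align 8) → ends 16
checksum at 16 (size 4, align 4) → ends 20
dst at 20 (size 12, align 4) → ends 32
magic at 32 (size 1, align 1) → ends 33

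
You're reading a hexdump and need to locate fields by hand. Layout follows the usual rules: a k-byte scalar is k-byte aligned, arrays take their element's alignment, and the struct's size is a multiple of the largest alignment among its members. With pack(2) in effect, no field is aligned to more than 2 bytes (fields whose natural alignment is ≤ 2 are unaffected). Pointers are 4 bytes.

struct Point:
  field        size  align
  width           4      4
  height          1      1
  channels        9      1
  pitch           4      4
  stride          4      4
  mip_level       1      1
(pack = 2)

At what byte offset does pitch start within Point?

width at 0 (size 4, align 2) → ends 4
height at 4 (size 1, align 1) → ends 5
channels at 5 (size 9, align 1) → ends 14
pitch at 14 (size 4, align 2) → ends 18

14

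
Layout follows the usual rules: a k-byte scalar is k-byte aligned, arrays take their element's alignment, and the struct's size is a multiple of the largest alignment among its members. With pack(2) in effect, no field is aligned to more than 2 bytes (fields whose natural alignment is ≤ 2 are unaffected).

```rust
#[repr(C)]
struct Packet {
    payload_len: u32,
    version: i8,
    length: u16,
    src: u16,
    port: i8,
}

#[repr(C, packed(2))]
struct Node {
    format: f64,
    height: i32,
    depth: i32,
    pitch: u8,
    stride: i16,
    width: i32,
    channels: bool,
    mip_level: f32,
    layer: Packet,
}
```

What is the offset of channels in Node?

Packet: @0: payload_len [4B, align 4] → 4; @4: version [1B, align 1] → 5; +1 pad (align 2); @6: length [2B, align 2] → 8; @8: src [2B, align 2] → 10; @10: port [1B, align 1] → 11; +1 tail pad (align 4); size 12, align 4
@0: format [8B, align 2] → 8
@8: height [4B, align 2] → 12
@12: depth [4B, align 2] → 16
@16: pitch [1B, align 1] → 17
+1 pad (align 2)
@18: stride [2B, align 2] → 20
@20: width [4B, align 2] → 24
@24: channels [1B, align 1] → 25

24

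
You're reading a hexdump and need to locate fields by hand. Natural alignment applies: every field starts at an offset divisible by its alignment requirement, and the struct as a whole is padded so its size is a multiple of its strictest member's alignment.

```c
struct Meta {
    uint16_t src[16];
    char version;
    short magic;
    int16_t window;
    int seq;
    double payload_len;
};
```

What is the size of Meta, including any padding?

0..32  src  (32B, 2-aligned)
32..33  version  (1B, 1-aligned)
33..34  -- padding (1B)
34..36  magic  (2B, 2-aligned)
36..38  window  (2B, 2-aligned)
38..40  -- padding (2B)
40..44  seq  (4B, 4-aligned)
44..48  -- padding (4B)
48..56  payload_len  (8B, 8-aligned)
sizeof = 56, alignof = 8

56 bytes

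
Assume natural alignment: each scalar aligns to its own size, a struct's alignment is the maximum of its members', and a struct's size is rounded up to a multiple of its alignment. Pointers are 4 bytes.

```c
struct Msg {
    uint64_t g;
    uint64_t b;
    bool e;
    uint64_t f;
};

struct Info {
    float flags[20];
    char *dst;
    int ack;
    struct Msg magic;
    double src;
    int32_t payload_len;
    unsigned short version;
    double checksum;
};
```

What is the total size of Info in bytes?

Msg: g at 0 (size 8, align 8) → ends 8; b at 8 (size 8, align 8) → ends 16; e at 16 (size 1, align 1) → ends 17; pad 7 to align 8 for f; f at 24 (size 8, align 8) → ends 32; total 32 bytes, alignment 8
flags at 0 (size 80, align 4) → ends 80
dst at 80 (size 4, align 4) → ends 84
ack at 84 (size 4, align 4) → ends 88
magic at 88 (size 32, align 8) → ends 120
src at 120 (size 8, align 8) → ends 128
payload_len at 128 (size 4, align 4) → ends 132
version at 132 (size 2, align 2) → ends 134
pad 2 to align 8 for checksum
checksum at 136 (size 8, align 8) → ends 144
total 144 bytes, alignment 8

144 bytes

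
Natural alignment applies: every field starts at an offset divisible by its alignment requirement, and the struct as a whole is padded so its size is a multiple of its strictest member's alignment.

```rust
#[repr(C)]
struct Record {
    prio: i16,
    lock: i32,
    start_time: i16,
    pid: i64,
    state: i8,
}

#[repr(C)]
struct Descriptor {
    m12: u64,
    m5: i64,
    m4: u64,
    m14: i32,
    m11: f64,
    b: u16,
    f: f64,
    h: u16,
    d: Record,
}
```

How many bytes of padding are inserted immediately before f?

6

Record: @0: prio [2B, align 2] → 2; +2 pad (align 4); @4: lock [4B, align 4] → 8; @8: start_time [2B, align 2] → 10; +6 pad (align 8); @16: pid [8B, align 8] → 24; @24: state [1B, align 1] → 25; +7 tail pad (align 8); size 32, align 8
@0: m12 [8B, align 8] → 8
@8: m5 [8B, align 8] → 16
@16: m4 [8B, align 8] → 24
@24: m14 [4B, align 4] → 28
+4 pad (align 8)
@32: m11 [8B, align 8] → 40
@40: b [2B, align 2] → 42
+6 pad (align 8)
@48: f [8B, align 8] → 56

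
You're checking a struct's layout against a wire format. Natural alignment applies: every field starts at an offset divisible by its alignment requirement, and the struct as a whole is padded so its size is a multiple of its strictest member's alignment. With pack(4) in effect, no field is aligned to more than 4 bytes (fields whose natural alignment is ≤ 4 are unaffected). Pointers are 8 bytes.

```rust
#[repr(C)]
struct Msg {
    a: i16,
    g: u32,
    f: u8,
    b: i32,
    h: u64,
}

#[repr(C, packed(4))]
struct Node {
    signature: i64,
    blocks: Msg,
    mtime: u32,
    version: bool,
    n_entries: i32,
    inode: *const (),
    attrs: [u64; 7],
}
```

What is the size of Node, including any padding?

108

Msg: a at 0 (size 2, align 2) → ends 2; pad 2 to align 4 for g; g at 4 (size 4, align 4) → ends 8; f at 8 (size 1, align 1) → ends 9; pad 3 to align 4 for b; b at 12 (size 4, align 4) → ends 16; h at 16 (size 8, align 8) → ends 24; total 24 bytes, alignment 8
signature at 0 (size 8, align 4) → ends 8
blocks at 8 (size 24, align 4) → ends 32
mtime at 32 (size 4, align 4) → ends 36
version at 36 (size 1, align 1) → ends 37
pad 3 to align 4 for n_entries
n_entries at 40 (size 4, align 4) → ends 44
inode at 44 (size 8, align 4) → ends 52
attrs at 52 (size 56, align 4) → ends 108
total 108 bytes, alignment 4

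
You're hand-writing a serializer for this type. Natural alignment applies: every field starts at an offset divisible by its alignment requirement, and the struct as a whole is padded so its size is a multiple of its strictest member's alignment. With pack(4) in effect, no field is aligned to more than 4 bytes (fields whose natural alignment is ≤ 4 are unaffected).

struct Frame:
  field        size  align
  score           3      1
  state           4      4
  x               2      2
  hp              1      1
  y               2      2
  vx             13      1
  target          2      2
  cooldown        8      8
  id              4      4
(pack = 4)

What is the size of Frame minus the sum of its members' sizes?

5

0..3  score  (3B, 1-aligned)
3..4  -- padding (1B)
4..8  state  (4B, 4-aligned)
8..10  x  (2B, 2-aligned)
10..11  hp  (1B, 1-aligned)
11..12  -- padding (1B)
12..14  y  (2B, 2-aligned)
14..27  vx  (13B, 1-aligned)
27..28  -- padding (1B)
28..30  target  (2B, 2-aligned)
30..32  -- padding (2B)
32..40  cooldown  (8B, 4-aligned)
40..44  id  (4B, 4-aligned)
sizeof = 44, alignof = 4
data bytes 39, size 44 → padding 5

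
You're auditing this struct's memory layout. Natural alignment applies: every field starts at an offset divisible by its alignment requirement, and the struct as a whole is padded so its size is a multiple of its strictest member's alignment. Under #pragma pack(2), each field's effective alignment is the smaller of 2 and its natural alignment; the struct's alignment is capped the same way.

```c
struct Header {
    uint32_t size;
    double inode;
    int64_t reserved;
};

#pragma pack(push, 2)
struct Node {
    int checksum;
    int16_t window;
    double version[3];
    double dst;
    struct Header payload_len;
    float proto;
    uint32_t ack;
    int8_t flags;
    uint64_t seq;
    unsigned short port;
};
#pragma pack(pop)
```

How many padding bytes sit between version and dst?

Header: @0: size [4B, align 4] → 4; +4 pad (align 8); @8: inode [8B, align 8] → 16; @16: reserved [8B, align 8] → 24; size 24, align 8
@0: checksum [4B, align 2] → 4
@4: window [2B, align 2] → 6
@6: version [24B, align 2] → 30
@30: dst [8B, align 2] → 38

0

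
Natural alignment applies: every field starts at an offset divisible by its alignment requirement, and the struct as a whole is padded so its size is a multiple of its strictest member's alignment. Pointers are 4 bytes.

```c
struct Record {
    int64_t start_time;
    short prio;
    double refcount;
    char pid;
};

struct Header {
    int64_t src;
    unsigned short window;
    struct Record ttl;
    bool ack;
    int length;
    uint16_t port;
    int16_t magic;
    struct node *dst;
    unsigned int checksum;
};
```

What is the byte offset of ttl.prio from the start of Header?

24

Record: @0: start_time [8B, align 8] → 8; @8: prio [2B, align 2] → 10; +6 pad (align 8); @16: refcount [8B, align 8] → 24; @24: pid [1B, align 1] → 25; +7 tail pad (align 8); size 32, align 8
@0: src [8B, align 8] → 8
@8: window [2B, align 2] → 10
+6 pad (align 8)
@16: ttl [32B, align 8] → 48
within Record: prio at 8
16 + 8 = 24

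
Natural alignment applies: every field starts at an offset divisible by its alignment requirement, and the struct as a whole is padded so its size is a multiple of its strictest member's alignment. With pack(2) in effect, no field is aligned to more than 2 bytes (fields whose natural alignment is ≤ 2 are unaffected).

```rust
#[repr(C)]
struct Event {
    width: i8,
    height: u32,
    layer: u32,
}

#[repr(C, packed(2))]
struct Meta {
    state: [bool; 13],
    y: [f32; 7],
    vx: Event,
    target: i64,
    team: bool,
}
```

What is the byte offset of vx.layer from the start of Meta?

Event: 0..1  width  (1B, 1-aligned); 1..4  -- padding (3B); 4..8  height  (4B, 4-aligned); 8..12  layer  (4B, 4-aligned); sizeof = 12, alignof = 4
0..13  state  (13B, 1-aligned)
13..14  -- padding (1B)
14..42  y  (28B, 2-aligned)
42..54  vx  (12B, 2-aligned)
within Event: layer at 8
42 + 8 = 50

50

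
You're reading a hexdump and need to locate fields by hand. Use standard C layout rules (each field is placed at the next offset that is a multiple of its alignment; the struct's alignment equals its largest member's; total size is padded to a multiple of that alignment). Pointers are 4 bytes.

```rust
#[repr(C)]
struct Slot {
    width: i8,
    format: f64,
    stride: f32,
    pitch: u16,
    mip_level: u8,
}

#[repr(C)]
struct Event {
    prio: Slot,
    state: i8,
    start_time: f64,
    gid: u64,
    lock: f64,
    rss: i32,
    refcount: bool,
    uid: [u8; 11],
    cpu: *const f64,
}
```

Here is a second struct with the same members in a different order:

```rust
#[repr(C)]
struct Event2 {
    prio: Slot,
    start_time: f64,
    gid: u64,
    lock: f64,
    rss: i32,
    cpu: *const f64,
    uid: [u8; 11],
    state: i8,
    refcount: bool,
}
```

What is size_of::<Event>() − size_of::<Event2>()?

Slot: width at 0 (size 1, align 1) → ends 1; pad 7 to align 8 for format; format at 8 (size 8, align 8) → ends 16; stride at 16 (size 4, align 4) → ends 20; pitch at 20 (size 2, align 2) → ends 22; mip_level at 22 (size 1, align 1) → ends 23; tail pad 1 to reach multiple of 8; total 24 bytes, alignment 8
prio at 0 (size 24, align 8) → ends 24
state at 24 (size 1, align 1) → ends 25
pad 7 to align 8 for start_time
start_time at 32 (size 8, align 8) → ends 40
gid at 40 (size 8, align 8) → ends 48
lock at 48 (size 8, align 8) → ends 56
rss at 56 (size 4, align 4) → ends 60
refcount at 60 (size 1, align 1) → ends 61
uid at 61 (size 11, align 1) → ends 72
cpu at 72 (size 4, align 4) → ends 76
tail pad 4 to reach multiple of 8
total 80 bytes, alignment 8
— Event2 —
prio at 0 (size 24, align 8) → ends 24
start_time at 24 (size 8, align 8) → ends 32
gid at 32 (size 8, align 8) → ends 40
lock at 40 (size 8, align 8) → ends 48
rss at 48 (size 4, align 4) → ends 52
cpu at 52 (size 4, align 4) → ends 56
uid at 56 (size 11, align 1) → ends 67
state at 67 (size 1, align 1) → ends 68
refcount at 68 (size 1, align 1) → ends 69
tail pad 3 to reach multiple of 8
total 72 bytes, alignment 8
80 − 72 = 8

8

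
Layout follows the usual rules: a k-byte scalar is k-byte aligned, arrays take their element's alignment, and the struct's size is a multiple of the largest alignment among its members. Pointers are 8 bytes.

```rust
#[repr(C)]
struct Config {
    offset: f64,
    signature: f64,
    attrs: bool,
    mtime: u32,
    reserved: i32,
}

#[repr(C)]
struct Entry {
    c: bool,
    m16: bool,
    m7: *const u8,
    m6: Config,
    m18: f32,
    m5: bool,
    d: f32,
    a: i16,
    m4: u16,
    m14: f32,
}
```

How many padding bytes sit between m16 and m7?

6

Config: 0..8  offset  (8B, 8-aligned); 8..16  signature  (8B, 8-aligned); 16..17  attrs  (1B, 1-aligned); 17..20  -- padding (3B); 20..24  mtime  (4B, 4-aligned); 24..28  reserved  (4B, 4-aligned); 28..32  -- tail padding (4B); sizeof = 32, alignof = 8
0..1  c  (1B, 1-aligned)
1..2  m16  (1B, 1-aligned)
2..8  -- padding (6B)
8..16  m7  (8B, 8-aligned)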